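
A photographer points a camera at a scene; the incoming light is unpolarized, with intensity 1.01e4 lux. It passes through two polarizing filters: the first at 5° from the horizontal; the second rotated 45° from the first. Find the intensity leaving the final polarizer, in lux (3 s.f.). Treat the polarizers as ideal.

Unpolarized light through the first polarizer → I₁ = 1.01e4 lux/2 = 5050 lux, polarized at 5°.
I₂ = I₁ · cos²(45°) = 5050 · 0.5 = 2525 lux.

I ≈ 2530 lux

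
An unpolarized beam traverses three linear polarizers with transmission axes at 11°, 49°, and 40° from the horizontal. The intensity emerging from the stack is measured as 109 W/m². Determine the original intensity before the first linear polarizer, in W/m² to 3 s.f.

I₀ ≈ 360 W/m²

Unpolarized light through the first polarizer → I₁ = ½ I₀, now polarized at 11°.
I₂ = I₁ cos²(49° − 11°) = 0.5 I₀ · cos²(38°) = 0.3105 I₀.
I₃ = I₂ cos²(40° − 49°) = 0.3105 I₀ · cos²(9°) = 0.3029 I₀.
So 109 W/m² = 0.3029 I₀, giving I₀ = 109/0.3029 = 359.9 W/m².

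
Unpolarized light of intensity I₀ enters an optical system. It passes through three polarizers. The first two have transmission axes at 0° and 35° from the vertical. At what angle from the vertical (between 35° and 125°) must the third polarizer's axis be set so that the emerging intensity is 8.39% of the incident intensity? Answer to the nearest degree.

θ ≈ 95°

Unpolarized light through the first polarizer → I₁ = ½ I₀, now polarized at 0°.
I₂ = I₁ cos²(35° − 0°) = 0.5 I₀ · cos²(35°) = 0.3355 I₀.
Need I₃/I₀ = 0.0839, so cos²(θ − 35°) = 0.0839 / 0.3355 = 0.2501.
θ − 35° = arccos(√0.2501) = 60.0°, giving θ ≈ 35 + 60.0 = 95.0°.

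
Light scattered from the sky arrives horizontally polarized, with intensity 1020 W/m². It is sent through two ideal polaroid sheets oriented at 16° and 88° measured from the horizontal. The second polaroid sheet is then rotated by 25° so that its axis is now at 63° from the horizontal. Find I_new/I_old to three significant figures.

I_new/I_old ≈ 4.87

Before rotation:
By Malus's law, I₁ = I₀ cos²(16° − 0°) = I₀ cos²(16°) = 0.924 I₀.
I₂ = I₁ cos²(88° − 16°) = 0.924 I₀ · cos²(72°) = 0.08824 I₀.
After rotation:
I₁ = I₀ cos²(16° − 0°) = I₀ cos²(16°) = 0.924 I₀.
I₂ = I₁ cos²(63° − 16°) = 0.924 I₀ · cos²(47°) = 0.4298 I₀.
Ratio = 0.4298 / 0.08824 = 4.871.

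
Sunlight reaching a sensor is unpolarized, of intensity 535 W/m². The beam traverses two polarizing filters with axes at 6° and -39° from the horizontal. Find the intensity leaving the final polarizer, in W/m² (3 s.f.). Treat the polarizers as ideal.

Unpolarized light through the first polarizer → I₁ = 535 W/m²/2 = 267.5 W/m², polarized at 6°.
I₂ = I₁ · cos²(45°) = 267.5 · 0.5 = 133.8 W/m².

I ≈ 134 W/m²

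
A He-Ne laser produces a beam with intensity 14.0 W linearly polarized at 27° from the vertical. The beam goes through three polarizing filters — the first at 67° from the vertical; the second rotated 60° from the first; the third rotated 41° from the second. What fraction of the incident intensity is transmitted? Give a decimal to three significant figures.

I₁ = 14.0 W · cos²(40°) = 8.216 W.
I₂ = I₁ · cos²(60°) = 8.216 · 0.25 = 2.054 W.
I₃ = I₂ · cos²(41°) = 2.054 · 0.5696 = 1.17 W.
Transmitted fraction = 0.08356.

I/I₀ ≈ 0.0836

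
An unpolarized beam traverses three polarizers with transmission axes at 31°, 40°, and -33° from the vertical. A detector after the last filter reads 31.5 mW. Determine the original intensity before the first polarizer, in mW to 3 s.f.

I₀ ≈ 755 mW

Unpolarized light through the first polarizer → I₁ = ½ I₀, now polarized at 31°.
I₂ = I₁ cos²(40° − 31°) = 0.5 I₀ · cos²(9°) = 0.4878 I₀.
I₃ = I₂ cos²(-33° − 40°) = 0.4878 I₀ · cos²(73°) = 0.04169 I₀.
So 31.5 mW = 0.04169 I₀, giving I₀ = 31.5/0.04169 = 755.5 mW.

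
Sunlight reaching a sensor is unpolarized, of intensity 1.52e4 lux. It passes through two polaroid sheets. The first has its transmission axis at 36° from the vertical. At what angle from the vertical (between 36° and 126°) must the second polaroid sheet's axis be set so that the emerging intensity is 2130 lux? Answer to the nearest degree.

Unpolarized light through the first polarizer → I₁ = ½ I₀, now polarized at 36°.
Target fraction: 2130 / 1.52e4 lux = 0.1401 of I₀.
Need I₂/I₀ = 0.1401, so cos²(θ − 36°) = 0.1401 / 0.5 = 0.2803.
θ − 36° = arccos(√0.2803) = 58.0°, giving θ ≈ 36 + 58.0 = 94.0°.

θ ≈ 94°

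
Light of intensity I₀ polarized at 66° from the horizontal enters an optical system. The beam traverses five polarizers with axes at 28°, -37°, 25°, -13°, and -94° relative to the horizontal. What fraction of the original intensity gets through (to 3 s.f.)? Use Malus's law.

≈ 0.000371 I₀

By Malus's law, I₁ = I₀ cos²(28° − 66°) = I₀ cos²(38°) = 0.621 I₀.
I₂ = I₁ cos²(-37° − 28°) = 0.621 I₀ · cos²(65°) = 0.1109 I₀.
I₃ = I₂ cos²(25° + 37°) = 0.1109 I₀ · cos²(62°) = 0.02444 I₀.
I₄ = I₃ cos²(-13° − 25°) = 0.02444 I₀ · cos²(38°) = 0.01518 I₀.
I₅ = I₄ cos²(-94° + 13°) = 0.01518 I₀ · cos²(81°) = 0.0003715 I₀.
Transmitted fraction = 0.0003715.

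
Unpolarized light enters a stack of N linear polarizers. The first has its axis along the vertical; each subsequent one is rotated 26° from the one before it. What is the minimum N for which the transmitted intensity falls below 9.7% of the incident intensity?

First polarizer halves the unpolarized light: factor 1/2.
Each further stage multiplies by cos²(26°) = 0.8078.
After N polarizers: T = 0.5·0.8078^(N−1). Require T < 0.097 ⇒ N−1 > ln(0.097/0.5)/ln(0.8078) = 7.68, so N−1 ≥ 8 and N = 9.
Check: N=9 gives T = 0.09068 < 0.097; N=8 gives T = 0.1123.

N = 9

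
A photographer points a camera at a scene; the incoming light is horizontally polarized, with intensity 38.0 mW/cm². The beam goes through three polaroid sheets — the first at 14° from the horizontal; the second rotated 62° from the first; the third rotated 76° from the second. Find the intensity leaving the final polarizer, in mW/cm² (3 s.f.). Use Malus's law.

By Malus's law, I₁ = 38.0 mW/cm² · cos²(14°) = 35.78 mW/cm².
I₂ = I₁ · cos²(62°) = 35.78 · 0.2204 = 7.885 mW/cm².
I₃ = I₂ · cos²(76°) = 7.885 · 0.05853 = 0.4615 mW/cm².

I ≈ 0.461 mW/cm²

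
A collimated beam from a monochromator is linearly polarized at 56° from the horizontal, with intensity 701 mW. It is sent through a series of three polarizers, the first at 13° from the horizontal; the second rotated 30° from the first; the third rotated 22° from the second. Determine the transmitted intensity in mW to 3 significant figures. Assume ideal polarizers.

By Malus's law, I₁ = 701 mW · cos²(43°) = 374.9 mW.
I₂ = I₁ · cos²(30°) = 374.9 · 0.75 = 281.2 mW.
I₃ = I₂ · cos²(22°) = 281.2 · 0.8597 = 241.7 mW.

I ≈ 242 mW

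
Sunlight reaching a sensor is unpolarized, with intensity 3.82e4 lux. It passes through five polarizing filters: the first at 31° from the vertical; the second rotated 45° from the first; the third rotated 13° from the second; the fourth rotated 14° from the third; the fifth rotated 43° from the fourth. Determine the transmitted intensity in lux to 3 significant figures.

Unpolarized light through the first polarizer → I₁ = 3.82e4 lux/2 = 1.91e+04 lux, polarized at 31°.
I₂ = I₁ · cos²(45°) = 1.91e+04 · 0.5 = 9550 lux.
I₃ = I₂ · cos²(13°) = 9550 · 0.9494 = 9067 lux.
I₄ = I₃ · cos²(14°) = 9067 · 0.9415 = 8536 lux.
I₅ = I₄ · cos²(43°) = 8536 · 0.5349 = 4566 lux.

I ≈ 4570 lux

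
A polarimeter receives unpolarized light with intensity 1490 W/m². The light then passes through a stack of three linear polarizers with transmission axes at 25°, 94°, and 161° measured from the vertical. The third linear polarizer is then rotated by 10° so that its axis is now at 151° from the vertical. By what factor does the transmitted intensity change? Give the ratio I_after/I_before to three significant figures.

I_new/I_old ≈ 1.94

Before rotation:
Unpolarized light through the first polarizer → I₁ = ½ I₀, now polarized at 25°.
I₂ = I₁ cos²(94° − 25°) = 0.5 I₀ · cos²(69°) = 0.06421 I₀.
I₃ = I₂ cos²(161° − 94°) = 0.06421 I₀ · cos²(67°) = 0.009804 I₀.
After rotation:
Unpolarized light through the first polarizer → I₁ = ½ I₀, now polarized at 25°.
I₂ = I₁ cos²(94° − 25°) = 0.5 I₀ · cos²(69°) = 0.06421 I₀.
I₃ = I₂ cos²(151° − 94°) = 0.06421 I₀ · cos²(57°) = 0.01905 I₀.
Ratio = 0.01905 / 0.009804 = 1.943.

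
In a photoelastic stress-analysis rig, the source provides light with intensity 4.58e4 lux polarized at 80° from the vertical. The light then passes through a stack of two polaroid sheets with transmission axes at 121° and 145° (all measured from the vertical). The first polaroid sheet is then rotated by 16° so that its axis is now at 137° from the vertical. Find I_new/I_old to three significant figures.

I_new/I_old ≈ 0.612

Before rotation:
By Malus's law, I₁ = I₀ cos²(121° − 80°) = I₀ cos²(41°) = 0.5696 I₀.
I₂ = I₁ cos²(145° − 121°) = 0.5696 I₀ · cos²(24°) = 0.4754 I₀.
After rotation:
I₁ = I₀ cos²(137° − 80°) = I₀ cos²(57°) = 0.2966 I₀.
I₂ = I₁ cos²(145° − 137°) = 0.2966 I₀ · cos²(8°) = 0.2909 I₀.
Ratio = 0.2909 / 0.4754 = 0.6119.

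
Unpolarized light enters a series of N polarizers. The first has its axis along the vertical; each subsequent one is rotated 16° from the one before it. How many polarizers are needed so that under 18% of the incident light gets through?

N = 14

First polarizer halves the unpolarized light: factor 1/2.
Each further stage multiplies by cos²(16°) = 0.924.
After N polarizers: T = 0.5·0.924^(N−1). Require T < 0.18 ⇒ N−1 > ln(0.18/0.5)/ln(0.924) = 12.93, so N−1 ≥ 13 and N = 14.
Check: N=14 gives T = 0.179 < 0.18; N=13 gives T = 0.1937.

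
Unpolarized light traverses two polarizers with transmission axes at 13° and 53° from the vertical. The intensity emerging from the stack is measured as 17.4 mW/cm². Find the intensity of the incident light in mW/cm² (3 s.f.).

I₀ ≈ 59.3 mW/cm²

Unpolarized light through the first polarizer → I₁ = ½ I₀, now polarized at 13°.
I₂ = I₁ cos²(53° − 13°) = 0.5 I₀ · cos²(40°) = 0.2934 I₀.
So 17.4 mW/cm² = 0.2934 I₀, giving I₀ = 17.4/0.2934 = 59.3 mW/cm².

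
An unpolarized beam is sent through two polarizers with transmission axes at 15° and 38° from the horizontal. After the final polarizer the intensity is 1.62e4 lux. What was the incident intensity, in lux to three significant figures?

Unpolarized light through the first polarizer → I₁ = ½ I₀, now polarized at 15°.
I₂ = I₁ cos²(38° − 15°) = 0.5 I₀ · cos²(23°) = 0.4237 I₀.
So 1.62e4 lux = 0.4237 I₀, giving I₀ = 1.62e4/0.4237 = 3.824e+04 lux.

I₀ ≈ 3.82e4 lux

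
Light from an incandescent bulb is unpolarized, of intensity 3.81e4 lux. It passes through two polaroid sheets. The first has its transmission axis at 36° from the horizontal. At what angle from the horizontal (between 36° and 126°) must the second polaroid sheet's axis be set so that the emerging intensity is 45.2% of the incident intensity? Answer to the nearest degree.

θ ≈ 54°

Unpolarized light through the first polarizer → I₁ = ½ I₀, now polarized at 36°.
Need I₂/I₀ = 0.452, so cos²(θ − 36°) = 0.452 / 0.5 = 0.904.
θ − 36° = arccos(√0.904) = 18.0°, giving θ ≈ 36 + 18.0 = 54.0°.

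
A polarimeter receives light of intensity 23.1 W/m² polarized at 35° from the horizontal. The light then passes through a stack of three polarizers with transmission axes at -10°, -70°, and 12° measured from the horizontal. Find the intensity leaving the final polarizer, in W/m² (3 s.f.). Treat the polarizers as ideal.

I ≈ 0.0559 W/m²

I₁ = 23.1 W/m² · cos²(45°) = 11.55 W/m².
I₂ = I₁ · cos²(60°) = 11.55 · 0.25 = 2.888 W/m².
I₃ = I₂ · cos²(82°) = 2.888 · 0.01937 = 0.05593 W/m².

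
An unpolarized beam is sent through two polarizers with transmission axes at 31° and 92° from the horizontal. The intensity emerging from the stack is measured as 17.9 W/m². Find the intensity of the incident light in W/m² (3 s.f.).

Unpolarized light through the first polarizer → I₁ = ½ I₀, now polarized at 31°.
I₂ = I₁ cos²(92° − 31°) = 0.5 I₀ · cos²(61°) = 0.1175 I₀.
So 17.9 W/m² = 0.1175 I₀, giving I₀ = 17.9/0.1175 = 152.3 W/m².

I₀ ≈ 152 W/m²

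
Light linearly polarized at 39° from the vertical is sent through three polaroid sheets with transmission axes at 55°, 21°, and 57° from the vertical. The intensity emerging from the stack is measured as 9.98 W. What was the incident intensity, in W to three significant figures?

I₀ ≈ 24.0 W

I₁ = I₀ cos²(55° − 39°) = I₀ cos²(16°) = 0.924 I₀.
I₂ = I₁ cos²(21° − 55°) = 0.924 I₀ · cos²(34°) = 0.6351 I₀.
I₃ = I₂ cos²(57° − 21°) = 0.6351 I₀ · cos²(36°) = 0.4157 I₀.
So 9.98 W = 0.4157 I₀, giving I₀ = 9.98/0.4157 = 24.01 W.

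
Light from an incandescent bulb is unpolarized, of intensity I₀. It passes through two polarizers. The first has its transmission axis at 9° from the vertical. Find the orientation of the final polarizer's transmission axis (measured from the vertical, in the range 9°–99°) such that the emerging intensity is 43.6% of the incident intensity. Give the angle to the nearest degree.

θ ≈ 30°

Unpolarized light through the first polarizer → I₁ = ½ I₀, now polarized at 9°.
Need I₂/I₀ = 0.436, so cos²(θ − 9°) = 0.436 / 0.5 = 0.872.
θ − 9° = arccos(√0.872) = 21.0°, giving θ ≈ 9 + 21.0 = 30.0°.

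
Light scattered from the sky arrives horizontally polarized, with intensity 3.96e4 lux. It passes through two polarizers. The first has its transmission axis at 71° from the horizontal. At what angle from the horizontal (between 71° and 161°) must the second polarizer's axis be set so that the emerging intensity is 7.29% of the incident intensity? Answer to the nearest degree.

θ ≈ 105°

I₁ = I₀ cos²(71° − 0°) = I₀ cos²(71°) = 0.106 I₀.
Need I₂/I₀ = 0.0729, so cos²(θ − 71°) = 0.0729 / 0.106 = 0.6878.
θ − 71° = arccos(√0.6878) = 34.0°, giving θ ≈ 71 + 34.0 = 105.0°.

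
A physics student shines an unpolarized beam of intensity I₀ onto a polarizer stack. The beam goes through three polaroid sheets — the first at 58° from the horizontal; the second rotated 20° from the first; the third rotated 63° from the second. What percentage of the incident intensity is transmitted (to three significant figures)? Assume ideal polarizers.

≈ 9.10%

Unpolarized light through the first polarizer → I₁ = ½ I₀, now polarized at 58°.
I₂ = I₁ cos²(20°) = 0.5 · 0.883 I₀ = 0.4415 I₀.
I₃ = I₂ cos²(63°) = 0.4415 · 0.2061 I₀ = 0.091 I₀.
That is 9.1% of the incident intensity.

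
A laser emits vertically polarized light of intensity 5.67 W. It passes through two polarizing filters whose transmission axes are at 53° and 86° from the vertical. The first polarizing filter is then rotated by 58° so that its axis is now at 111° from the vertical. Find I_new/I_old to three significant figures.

Before rotation:
I₁ = I₀ cos²(53° − 0°) = I₀ cos²(53°) = 0.3622 I₀.
I₂ = I₁ cos²(86° − 53°) = 0.3622 I₀ · cos²(33°) = 0.2547 I₀.
After rotation:
I₁ = I₀ cos²(111° − 0°) = I₀ cos²(69°) = 0.1284 I₀.
I₂ = I₁ cos²(86° − 111°) = 0.1284 I₀ · cos²(25°) = 0.1055 I₀.
Ratio = 0.1055 / 0.2547 = 0.4141.

I_new/I_old ≈ 0.414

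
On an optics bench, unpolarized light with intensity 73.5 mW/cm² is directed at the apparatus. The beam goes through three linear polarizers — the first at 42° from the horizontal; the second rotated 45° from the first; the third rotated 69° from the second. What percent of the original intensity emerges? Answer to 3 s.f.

≈ 3.21%

Unpolarized light through the first polarizer → I₁ = 73.5 mW/cm²/2 = 36.75 mW/cm², polarized at 42°.
I₂ = I₁ · cos²(45°) = 36.75 · 0.5 = 18.38 mW/cm².
I₃ = I₂ · cos²(69°) = 18.38 · 0.1284 = 2.36 mW/cm².
That is 3.211% of the incident intensity.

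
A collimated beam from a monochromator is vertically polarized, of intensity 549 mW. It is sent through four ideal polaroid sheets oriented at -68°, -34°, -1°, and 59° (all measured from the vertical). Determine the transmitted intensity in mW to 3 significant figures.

I ≈ 9.31 mW

I₁ = 549 mW · cos²(68°) = 77.04 mW.
I₂ = I₁ · cos²(34°) = 77.04 · 0.6873 = 52.95 mW.
I₃ = I₂ · cos²(33°) = 52.95 · 0.7034 = 37.24 mW.
I₄ = I₃ · cos²(60°) = 37.24 · 0.25 = 9.311 mW.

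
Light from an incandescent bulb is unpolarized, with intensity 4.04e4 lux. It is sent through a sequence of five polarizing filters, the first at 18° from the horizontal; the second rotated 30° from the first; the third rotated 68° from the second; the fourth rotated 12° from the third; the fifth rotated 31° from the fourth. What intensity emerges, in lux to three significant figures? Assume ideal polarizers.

I ≈ 1490 lux

Unpolarized light through the first polarizer → I₁ = 4.04e4 lux/2 = 2.02e+04 lux, polarized at 18°.
I₂ = I₁ · cos²(30°) = 2.02e+04 · 0.75 = 1.515e+04 lux.
I₃ = I₂ · cos²(68°) = 1.515e+04 · 0.1403 = 2126 lux.
I₄ = I₃ · cos²(12°) = 2126 · 0.9568 = 2034 lux.
I₅ = I₄ · cos²(31°) = 2034 · 0.7347 = 1495 lux.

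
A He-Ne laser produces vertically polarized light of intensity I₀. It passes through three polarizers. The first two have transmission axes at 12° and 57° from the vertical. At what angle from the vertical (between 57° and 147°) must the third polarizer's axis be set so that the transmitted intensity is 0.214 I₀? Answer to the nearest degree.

θ ≈ 105°

I₁ = I₀ cos²(12° − 0°) = I₀ cos²(12°) = 0.9568 I₀.
I₂ = I₁ cos²(57° − 12°) = 0.9568 I₀ · cos²(45°) = 0.4784 I₀.
Need I₃/I₀ = 0.214, so cos²(θ − 57°) = 0.214 / 0.4784 = 0.4473.
θ − 57° = arccos(√0.4473) = 48.0°, giving θ ≈ 57 + 48.0 = 105.0°.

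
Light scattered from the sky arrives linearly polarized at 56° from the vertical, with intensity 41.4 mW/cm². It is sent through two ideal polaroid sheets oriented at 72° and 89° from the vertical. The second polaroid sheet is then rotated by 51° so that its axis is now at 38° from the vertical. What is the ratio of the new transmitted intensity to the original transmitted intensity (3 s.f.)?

I_new/I_old ≈ 0.752

Before rotation:
By Malus's law, I₁ = I₀ cos²(72° − 56°) = I₀ cos²(16°) = 0.924 I₀.
I₂ = I₁ cos²(89° − 72°) = 0.924 I₀ · cos²(17°) = 0.845 I₀.
After rotation:
I₁ = I₀ cos²(72° − 56°) = I₀ cos²(16°) = 0.924 I₀.
I₂ = I₁ cos²(38° − 72°) = 0.924 I₀ · cos²(34°) = 0.6351 I₀.
Ratio = 0.6351 / 0.845 = 0.7515.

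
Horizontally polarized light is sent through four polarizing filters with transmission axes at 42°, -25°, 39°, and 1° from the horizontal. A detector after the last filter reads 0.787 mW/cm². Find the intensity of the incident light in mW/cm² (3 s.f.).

I₀ ≈ 78.2 mW/cm²

By Malus's law, I₁ = I₀ cos²(42° − 0°) = I₀ cos²(42°) = 0.5523 I₀.
I₂ = I₁ cos²(-25° − 42°) = 0.5523 I₀ · cos²(67°) = 0.08431 I₀.
I₃ = I₂ cos²(39° + 25°) = 0.08431 I₀ · cos²(64°) = 0.0162 I₀.
I₄ = I₃ cos²(1° − 39°) = 0.0162 I₀ · cos²(38°) = 0.01006 I₀.
So 0.787 mW/cm² = 0.01006 I₀, giving I₀ = 0.787/0.01006 = 78.22 mW/cm².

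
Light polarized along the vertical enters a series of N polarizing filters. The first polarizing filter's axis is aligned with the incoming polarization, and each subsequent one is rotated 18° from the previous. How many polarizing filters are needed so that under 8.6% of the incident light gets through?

First polarizer is aligned with the polarization: full transmission.
Each further stage multiplies by cos²(18°) = 0.9045.
After N polarizers: T = 0.9045^(N−1). Require T < 0.086 ⇒ N−1 > ln(0.086)/ln(0.9045) = 24.45, so N−1 ≥ 25 and N = 26.
Check: N=26 gives T = 0.08134 < 0.086; N=25 gives T = 0.08993.

N = 26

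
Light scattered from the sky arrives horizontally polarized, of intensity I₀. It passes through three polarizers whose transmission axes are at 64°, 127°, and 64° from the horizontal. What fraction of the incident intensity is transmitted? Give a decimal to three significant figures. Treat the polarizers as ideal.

≈ 0.00816 I₀

I₁ = I₀ cos²(64° − 0°) = I₀ cos²(64°) = 0.1922 I₀.
I₂ = I₁ cos²(127° − 64°) = 0.1922 I₀ · cos²(63°) = 0.03961 I₀.
I₃ = I₂ cos²(64° − 127°) = 0.03961 I₀ · cos²(63°) = 0.008163 I₀.
Transmitted fraction = 0.008163.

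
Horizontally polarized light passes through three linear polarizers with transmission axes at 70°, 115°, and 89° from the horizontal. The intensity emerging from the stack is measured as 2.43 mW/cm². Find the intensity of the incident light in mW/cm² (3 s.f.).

I₁ = I₀ cos²(70° − 0°) = I₀ cos²(70°) = 0.117 I₀.
I₂ = I₁ cos²(115° − 70°) = 0.117 I₀ · cos²(45°) = 0.05849 I₀.
I₃ = I₂ cos²(89° − 115°) = 0.05849 I₀ · cos²(26°) = 0.04725 I₀.
So 2.43 mW/cm² = 0.04725 I₀, giving I₀ = 2.43/0.04725 = 51.43 mW/cm².

I₀ ≈ 51.4 mW/cm²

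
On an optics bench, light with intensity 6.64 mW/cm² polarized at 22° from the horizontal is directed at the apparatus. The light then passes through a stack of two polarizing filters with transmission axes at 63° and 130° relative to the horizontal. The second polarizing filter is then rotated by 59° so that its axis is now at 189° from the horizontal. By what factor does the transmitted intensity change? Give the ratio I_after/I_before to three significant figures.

Before rotation:
By Malus's law, I₁ = I₀ cos²(63° − 22°) = I₀ cos²(41°) = 0.5696 I₀.
I₂ = I₁ cos²(130° − 63°) = 0.5696 I₀ · cos²(67°) = 0.08696 I₀.
After rotation:
I₁ = I₀ cos²(63° − 22°) = I₀ cos²(41°) = 0.5696 I₀.
Angle between axes 1 and 2: 54°. I₂ = 0.5696 I₀ · cos²(54°) = 0.1968 I₀.
Ratio = 0.1968 / 0.08696 = 2.263.

I_new/I_old ≈ 2.26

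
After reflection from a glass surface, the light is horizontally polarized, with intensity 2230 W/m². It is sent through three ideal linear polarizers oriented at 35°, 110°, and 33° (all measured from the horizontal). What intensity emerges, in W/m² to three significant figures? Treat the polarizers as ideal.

I ≈ 5.07 W/m²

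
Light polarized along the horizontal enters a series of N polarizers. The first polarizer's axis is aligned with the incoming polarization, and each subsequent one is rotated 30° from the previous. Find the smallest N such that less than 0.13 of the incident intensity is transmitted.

N = 9

First polarizer is aligned with the polarization: full transmission.
Each further stage multiplies by cos²(30°) = 0.75.
After N polarizers: T = 0.75^(N−1). Require T < 0.13 ⇒ N−1 > ln(0.13)/ln(0.75) = 7.09, so N−1 ≥ 8 and N = 9.
Check: N=9 gives T = 0.1001 < 0.13; N=8 gives T = 0.1335.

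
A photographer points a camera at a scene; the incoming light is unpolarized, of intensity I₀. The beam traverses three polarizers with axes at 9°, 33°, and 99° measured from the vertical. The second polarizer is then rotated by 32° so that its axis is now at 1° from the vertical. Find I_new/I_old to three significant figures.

Before rotation:
Unpolarized light through the first polarizer → I₁ = ½ I₀, now polarized at 9°.
I₂ = I₁ cos²(33° − 9°) = 0.5 I₀ · cos²(24°) = 0.4173 I₀.
I₃ = I₂ cos²(99° − 33°) = 0.4173 I₀ · cos²(66°) = 0.06903 I₀.
After rotation:
Unpolarized light through the first polarizer → I₁ = ½ I₀, now polarized at 9°.
I₂ = I₁ cos²(1° − 9°) = 0.5 I₀ · cos²(8°) = 0.4903 I₀.
Angle between axes 2 and 3: 82°. I₃ = 0.4903 I₀ · cos²(82°) = 0.009497 I₀.
Ratio = 0.009497 / 0.06903 = 0.1376.

I_new/I_old ≈ 0.138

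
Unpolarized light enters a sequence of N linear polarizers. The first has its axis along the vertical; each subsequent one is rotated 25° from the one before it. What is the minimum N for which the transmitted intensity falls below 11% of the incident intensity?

First polarizer halves the unpolarized light: factor 1/2.
Each further stage multiplies by cos²(25°) = 0.8214.
After N polarizers: T = 0.5·0.8214^(N−1). Require T < 0.11 ⇒ N−1 > ln(0.11/0.5)/ln(0.8214) = 7.70, so N−1 ≥ 8 and N = 9.
Check: N=9 gives T = 0.1036 < 0.11; N=8 gives T = 0.1261.

N = 9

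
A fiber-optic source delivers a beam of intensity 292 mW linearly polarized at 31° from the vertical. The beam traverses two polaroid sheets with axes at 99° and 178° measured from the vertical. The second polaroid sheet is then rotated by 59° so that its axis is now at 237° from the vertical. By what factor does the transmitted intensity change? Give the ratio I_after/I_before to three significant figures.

I_new/I_old ≈ 15.2

Before rotation:
By Malus's law, I₁ = I₀ cos²(99° − 31°) = I₀ cos²(68°) = 0.1403 I₀.
I₂ = I₁ cos²(178° − 99°) = 0.1403 I₀ · cos²(79°) = 0.005109 I₀.
After rotation:
I₁ = I₀ cos²(99° − 31°) = I₀ cos²(68°) = 0.1403 I₀.
Angle between axes 1 and 2: 42°. I₂ = 0.1403 I₀ · cos²(42°) = 0.0775 I₀.
Ratio = 0.0775 / 0.005109 = 15.17.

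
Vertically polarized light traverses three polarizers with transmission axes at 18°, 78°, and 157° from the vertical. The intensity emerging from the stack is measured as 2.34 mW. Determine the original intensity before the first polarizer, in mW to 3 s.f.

I₀ ≈ 284 mW

By Malus's law, I₁ = I₀ cos²(18° − 0°) = I₀ cos²(18°) = 0.9045 I₀.
I₂ = I₁ cos²(78° − 18°) = 0.9045 I₀ · cos²(60°) = 0.2261 I₀.
I₃ = I₂ cos²(157° − 78°) = 0.2261 I₀ · cos²(79°) = 0.008233 I₀.
So 2.34 mW = 0.008233 I₀, giving I₀ = 2.34/0.008233 = 284.2 mW.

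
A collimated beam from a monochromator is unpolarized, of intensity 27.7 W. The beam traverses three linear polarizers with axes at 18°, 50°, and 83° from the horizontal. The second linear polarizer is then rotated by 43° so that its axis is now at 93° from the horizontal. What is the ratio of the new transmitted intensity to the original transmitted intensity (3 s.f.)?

I_new/I_old ≈ 0.128

Before rotation:
Unpolarized light through the first polarizer → I₁ = ½ I₀, now polarized at 18°.
I₂ = I₁ cos²(50° − 18°) = 0.5 I₀ · cos²(32°) = 0.3596 I₀.
I₃ = I₂ cos²(83° − 50°) = 0.3596 I₀ · cos²(33°) = 0.2529 I₀.
After rotation:
Unpolarized light through the first polarizer → I₁ = ½ I₀, now polarized at 18°.
I₂ = I₁ cos²(93° − 18°) = 0.5 I₀ · cos²(75°) = 0.03349 I₀.
I₃ = I₂ cos²(83° − 93°) = 0.03349 I₀ · cos²(10°) = 0.03248 I₀.
Ratio = 0.03248 / 0.2529 = 0.1284.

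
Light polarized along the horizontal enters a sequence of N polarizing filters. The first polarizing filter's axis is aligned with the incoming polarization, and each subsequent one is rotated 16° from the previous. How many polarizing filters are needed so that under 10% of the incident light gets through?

First polarizer is aligned with the polarization: full transmission.
Each further stage multiplies by cos²(16°) = 0.924.
After N polarizers: T = 0.924^(N−1). Require T < 0.10 ⇒ N−1 > ln(0.10)/ln(0.924) = 29.14, so N−1 ≥ 30 and N = 31.
Check: N=31 gives T = 0.09343 < 0.10; N=30 gives T = 0.1011.

N = 31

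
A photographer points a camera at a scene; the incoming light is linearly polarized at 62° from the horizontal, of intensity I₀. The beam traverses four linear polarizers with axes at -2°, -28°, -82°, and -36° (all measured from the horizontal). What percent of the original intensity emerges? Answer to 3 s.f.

≈ 2.59%

I₁ = I₀ cos²(-2° − 62°) = I₀ cos²(64°) = 0.1922 I₀.
I₂ = I₁ cos²(-28° + 2°) = 0.1922 I₀ · cos²(26°) = 0.1552 I₀.
I₃ = I₂ cos²(-82° + 28°) = 0.1552 I₀ · cos²(54°) = 0.05363 I₀.
I₄ = I₃ cos²(-36° + 82°) = 0.05363 I₀ · cos²(46°) = 0.02588 I₀.
That is 2.588% of the incident intensity.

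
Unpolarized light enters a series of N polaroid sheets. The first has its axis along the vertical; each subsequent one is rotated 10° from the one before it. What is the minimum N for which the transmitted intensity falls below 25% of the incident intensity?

N = 24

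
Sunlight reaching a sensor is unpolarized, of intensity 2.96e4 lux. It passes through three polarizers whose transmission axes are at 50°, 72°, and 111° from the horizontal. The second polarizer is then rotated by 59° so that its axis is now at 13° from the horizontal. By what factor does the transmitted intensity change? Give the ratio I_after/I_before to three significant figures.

Before rotation:
Unpolarized light through the first polarizer → I₁ = ½ I₀, now polarized at 50°.
I₂ = I₁ cos²(72° − 50°) = 0.5 I₀ · cos²(22°) = 0.4298 I₀.
I₃ = I₂ cos²(111° − 72°) = 0.4298 I₀ · cos²(39°) = 0.2596 I₀.
After rotation:
Unpolarized light through the first polarizer → I₁ = ½ I₀, now polarized at 50°.
I₂ = I₁ cos²(13° − 50°) = 0.5 I₀ · cos²(37°) = 0.3189 I₀.
Angle between axes 2 and 3: 82°. I₃ = 0.3189 I₀ · cos²(82°) = 0.006177 I₀.
Ratio = 0.006177 / 0.2596 = 0.02379.

I_new/I_old ≈ 0.0238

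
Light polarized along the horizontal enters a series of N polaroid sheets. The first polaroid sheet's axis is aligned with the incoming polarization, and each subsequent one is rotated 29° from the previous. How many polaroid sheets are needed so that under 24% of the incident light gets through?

First polarizer is aligned with the polarization: full transmission.
Each further stage multiplies by cos²(29°) = 0.765.
After N polarizers: T = 0.765^(N−1). Require T < 0.24 ⇒ N−1 > ln(0.24)/ln(0.765) = 5.33, so N−1 ≥ 6 and N = 7.
Check: N=7 gives T = 0.2004 < 0.24; N=6 gives T = 0.2619.

N = 7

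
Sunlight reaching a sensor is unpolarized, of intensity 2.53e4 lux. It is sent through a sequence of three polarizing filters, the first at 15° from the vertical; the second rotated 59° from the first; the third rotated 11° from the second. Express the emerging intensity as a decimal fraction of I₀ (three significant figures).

I/I₀ ≈ 0.128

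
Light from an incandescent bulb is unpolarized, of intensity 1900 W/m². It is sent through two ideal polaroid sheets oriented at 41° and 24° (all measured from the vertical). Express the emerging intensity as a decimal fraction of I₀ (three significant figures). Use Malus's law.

Unpolarized light through the first polarizer → I₁ = 1900 W/m²/2 = 950 W/m², polarized at 41°.
I₂ = I₁ · cos²(17°) = 950 · 0.9145 = 868.8 W/m².
Transmitted fraction = 0.4573.

I/I₀ ≈ 0.457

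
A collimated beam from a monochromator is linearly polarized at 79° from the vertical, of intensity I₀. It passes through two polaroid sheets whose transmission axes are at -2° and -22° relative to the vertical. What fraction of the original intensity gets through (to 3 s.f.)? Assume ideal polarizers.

≈ 0.0216 I₀

By Malus's law, I₁ = I₀ cos²(-2° − 79°) = I₀ cos²(81°) = 0.02447 I₀.
I₂ = I₁ cos²(-22° + 2°) = 0.02447 I₀ · cos²(20°) = 0.02161 I₀.
Transmitted fraction = 0.02161.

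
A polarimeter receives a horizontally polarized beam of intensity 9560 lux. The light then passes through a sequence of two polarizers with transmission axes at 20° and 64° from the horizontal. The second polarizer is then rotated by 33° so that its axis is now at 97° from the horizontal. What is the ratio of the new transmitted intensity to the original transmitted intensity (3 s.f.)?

Before rotation:
By Malus's law, I₁ = I₀ cos²(20° − 0°) = I₀ cos²(20°) = 0.883 I₀.
I₂ = I₁ cos²(64° − 20°) = 0.883 I₀ · cos²(44°) = 0.4569 I₀.
After rotation:
I₁ = I₀ cos²(20° − 0°) = I₀ cos²(20°) = 0.883 I₀.
I₂ = I₁ cos²(97° − 20°) = 0.883 I₀ · cos²(77°) = 0.04468 I₀.
Ratio = 0.04468 / 0.4569 = 0.09779.

I_new/I_old ≈ 0.0978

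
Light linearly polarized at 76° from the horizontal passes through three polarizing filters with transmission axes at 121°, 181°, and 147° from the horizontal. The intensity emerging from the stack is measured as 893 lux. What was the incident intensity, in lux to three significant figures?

By Malus's law, I₁ = I₀ cos²(121° − 76°) = I₀ cos²(45°) = 0.5 I₀.
I₂ = I₁ cos²(181° − 121°) = 0.5 I₀ · cos²(60°) = 0.125 I₀.
I₃ = I₂ cos²(147° − 181°) = 0.125 I₀ · cos²(34°) = 0.08591 I₀.
So 893 lux = 0.08591 I₀, giving I₀ = 893/0.08591 = 1.039e+04 lux.

I₀ ≈ 1.04e4 lux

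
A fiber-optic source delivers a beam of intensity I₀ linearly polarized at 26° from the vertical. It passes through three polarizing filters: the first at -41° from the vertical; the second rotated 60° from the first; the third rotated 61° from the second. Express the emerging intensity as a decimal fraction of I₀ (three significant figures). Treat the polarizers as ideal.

By Malus's law, I₁ = I₀ cos²(-41° − 26°) = I₀ cos²(67°) = 0.1527 I₀.
I₂ = I₁ cos²(60°) = 0.1527 · 0.25 I₀ = 0.03817 I₀.
I₃ = I₂ cos²(61°) = 0.03817 · 0.235 I₀ = 0.008971 I₀.
Transmitted fraction = 0.008971.

≈ 0.00897 I₀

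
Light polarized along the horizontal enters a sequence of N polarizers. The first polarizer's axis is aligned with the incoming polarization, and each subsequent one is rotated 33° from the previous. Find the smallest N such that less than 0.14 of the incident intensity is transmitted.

First polarizer is aligned with the polarization: full transmission.
Each further stage multiplies by cos²(33°) = 0.7034.
After N polarizers: T = 0.7034^(N−1). Require T < 0.14 ⇒ N−1 > ln(0.14)/ln(0.7034) = 5.59, so N−1 ≥ 6 and N = 7.
Check: N=7 gives T = 0.1211 < 0.14; N=6 gives T = 0.1722.

N = 7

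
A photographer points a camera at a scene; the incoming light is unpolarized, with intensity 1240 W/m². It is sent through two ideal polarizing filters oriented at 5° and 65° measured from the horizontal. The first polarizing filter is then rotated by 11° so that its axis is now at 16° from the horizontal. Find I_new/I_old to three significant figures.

Before rotation:
Unpolarized light through the first polarizer → I₁ = ½ I₀, now polarized at 5°.
I₂ = I₁ cos²(65° − 5°) = 0.5 I₀ · cos²(60°) = 0.125 I₀.
After rotation:
Unpolarized light through the first polarizer → I₁ = ½ I₀, now polarized at 16°.
I₂ = I₁ cos²(65° − 16°) = 0.5 I₀ · cos²(49°) = 0.2152 I₀.
Ratio = 0.2152 / 0.125 = 1.722.

I_new/I_old ≈ 1.72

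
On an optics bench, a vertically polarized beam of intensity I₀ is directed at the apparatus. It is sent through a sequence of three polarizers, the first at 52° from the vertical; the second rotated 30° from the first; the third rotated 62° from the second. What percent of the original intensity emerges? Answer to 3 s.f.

≈ 6.27%

By Malus's law, I₁ = I₀ cos²(52° − 0°) = I₀ cos²(52°) = 0.379 I₀.
I₂ = I₁ cos²(30°) = 0.379 · 0.75 I₀ = 0.2843 I₀.
I₃ = I₂ cos²(62°) = 0.2843 · 0.2204 I₀ = 0.06266 I₀.
That is 6.266% of the incident intensity.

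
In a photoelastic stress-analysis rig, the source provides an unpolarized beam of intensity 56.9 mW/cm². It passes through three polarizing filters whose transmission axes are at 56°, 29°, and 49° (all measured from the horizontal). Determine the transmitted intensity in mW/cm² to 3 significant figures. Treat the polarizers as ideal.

I ≈ 19.9 mW/cm²

Unpolarized light through the first polarizer → I₁ = 56.9 mW/cm²/2 = 28.45 mW/cm², polarized at 56°.
I₂ = I₁ · cos²(27°) = 28.45 · 0.7939 = 22.59 mW/cm².
I₃ = I₂ · cos²(20°) = 22.59 · 0.883 = 19.94 mW/cm².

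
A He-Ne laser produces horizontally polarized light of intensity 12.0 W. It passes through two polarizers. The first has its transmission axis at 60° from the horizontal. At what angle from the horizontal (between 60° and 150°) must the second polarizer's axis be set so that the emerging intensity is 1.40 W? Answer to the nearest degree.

I₁ = I₀ cos²(60° − 0°) = I₀ cos²(60°) = 0.25 I₀.
Target fraction: 1.40 / 12.0 W = 0.1167 of I₀.
Need I₂/I₀ = 0.1167, so cos²(θ − 60°) = 0.1167 / 0.25 = 0.4667.
θ − 60° = arccos(√0.4667) = 46.9°, giving θ ≈ 60 + 46.9 = 106.9°.

θ ≈ 107°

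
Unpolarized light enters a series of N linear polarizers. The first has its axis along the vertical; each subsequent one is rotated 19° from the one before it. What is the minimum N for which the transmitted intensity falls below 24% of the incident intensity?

N = 8

First polarizer halves the unpolarized light: factor 1/2.
Each further stage multiplies by cos²(19°) = 0.894.
After N polarizers: T = 0.5·0.894^(N−1). Require T < 0.24 ⇒ N−1 > ln(0.24/0.5)/ln(0.894) = 6.55, so N−1 ≥ 7 and N = 8.
Check: N=8 gives T = 0.2282 < 0.24; N=7 gives T = 0.2553.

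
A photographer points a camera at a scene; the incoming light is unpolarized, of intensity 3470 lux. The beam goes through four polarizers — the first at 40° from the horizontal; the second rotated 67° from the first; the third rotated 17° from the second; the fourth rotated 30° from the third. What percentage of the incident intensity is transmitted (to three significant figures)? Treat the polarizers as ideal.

≈ 5.24%

Unpolarized light through the first polarizer → I₁ = 3470 lux/2 = 1735 lux, polarized at 40°.
I₂ = I₁ · cos²(67°) = 1735 · 0.1527 = 264.9 lux.
I₃ = I₂ · cos²(17°) = 264.9 · 0.9145 = 242.2 lux.
I₄ = I₃ · cos²(30°) = 242.2 · 0.75 = 181.7 lux.
That is 5.236% of the incident intensity.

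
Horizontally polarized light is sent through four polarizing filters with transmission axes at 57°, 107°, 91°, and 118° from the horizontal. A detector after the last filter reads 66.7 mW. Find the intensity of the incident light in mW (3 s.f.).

I₀ ≈ 742 mW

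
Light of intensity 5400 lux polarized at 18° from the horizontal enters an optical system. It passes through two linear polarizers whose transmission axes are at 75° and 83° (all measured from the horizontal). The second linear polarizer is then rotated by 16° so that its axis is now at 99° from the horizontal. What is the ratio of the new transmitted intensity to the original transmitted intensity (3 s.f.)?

I_new/I_old ≈ 0.851

Before rotation:
By Malus's law, I₁ = I₀ cos²(75° − 18°) = I₀ cos²(57°) = 0.2966 I₀.
I₂ = I₁ cos²(83° − 75°) = 0.2966 I₀ · cos²(8°) = 0.2909 I₀.
After rotation:
I₁ = I₀ cos²(75° − 18°) = I₀ cos²(57°) = 0.2966 I₀.
I₂ = I₁ cos²(99° − 75°) = 0.2966 I₀ · cos²(24°) = 0.2476 I₀.
Ratio = 0.2476 / 0.2909 = 0.851.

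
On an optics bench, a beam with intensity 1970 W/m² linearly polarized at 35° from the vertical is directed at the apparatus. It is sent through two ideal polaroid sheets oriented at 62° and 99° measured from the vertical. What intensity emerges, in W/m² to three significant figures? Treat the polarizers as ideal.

I ≈ 998 W/m²

I₁ = 1970 W/m² · cos²(27°) = 1564 W/m².
I₂ = I₁ · cos²(37°) = 1564 · 0.6378 = 997.5 W/m².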